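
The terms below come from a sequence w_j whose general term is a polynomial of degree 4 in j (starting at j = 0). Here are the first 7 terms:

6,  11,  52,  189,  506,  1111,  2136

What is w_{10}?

1st diffs: 5, 41, 137, 317, 605, 1025.
2nd diffs: 36, 96, 180, 288, 420.
3rd diffs: 60, 84, 108, 132.
4th diffs: 24, 24, 24 (constant).
Newton forward-difference form: w_j = 6 + 5·C(j,1) + 36·C(j,2) + 60·C(j,3) + 24·C(j,4).
At j = 10: j = 10, so w_{10} = 6 + 50 + 1620 + 7200 + 5040 = 13916.

13916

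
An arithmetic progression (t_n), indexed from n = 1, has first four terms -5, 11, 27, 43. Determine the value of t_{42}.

Common difference d = 16.
t_n = -5 + (n - 1)·16.
t_{42} = -5 + 41·16 = 651.

651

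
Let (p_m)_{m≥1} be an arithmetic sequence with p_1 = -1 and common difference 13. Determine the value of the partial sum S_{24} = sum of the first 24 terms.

3564

p_m = -1 + (m - 1)·13.
p_{24} = 298; S = 24·(-1 + 298)/2 = 3564.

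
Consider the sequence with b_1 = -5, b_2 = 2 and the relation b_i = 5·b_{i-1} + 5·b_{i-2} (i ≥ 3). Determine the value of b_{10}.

-2733125

Compute successive terms:
b_3 = -15, b_4 = -65, b_5 = -400, b_6 = -2325, b_7 = -13625, b_8 = -79750, b_9 = -466875, b_{10} = -2733125.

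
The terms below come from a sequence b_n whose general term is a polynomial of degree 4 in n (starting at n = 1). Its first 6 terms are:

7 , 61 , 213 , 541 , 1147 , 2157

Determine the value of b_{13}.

1st diffs: 54, 152, 328, 606, 1010.
2nd diffs: 98, 176, 278, 404.
3rd diffs: 78, 102, 126.
4th diffs: 24, 24 (constant).
Newton forward-difference form: b_n = 7 + 54·C(n-1,1) + 98·C(n-1,2) + 78·C(n-1,3) + 24·C(n-1,4).
At n = 13: n-1 = 12, so b_{13} = 7 + 648 + 6468 + 17160 + 11880 = 36163.

36163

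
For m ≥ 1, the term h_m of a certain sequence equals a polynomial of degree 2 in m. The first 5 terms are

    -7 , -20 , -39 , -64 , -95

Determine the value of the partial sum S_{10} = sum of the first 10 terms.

1st diffs: -13, -19, -25, -31.
2nd diffs: -6, -6, -6 (constant).
Newton forward-difference form: h_m = -7 + (-13)·C(m-1,1) + (-6)·C(m-1,2).
Continuing: …, -132, -175, -224, -279, …, h_{10} = -340.
Summing m = 1..10 (10 terms) gives -1375.

-1375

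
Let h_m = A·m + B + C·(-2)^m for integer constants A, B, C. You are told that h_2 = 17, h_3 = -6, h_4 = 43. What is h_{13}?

At m = 2, 3, 4: 2A + B + 4C = 17; 3A + B - 8C = -6; 4A + B + 16C = 43.
Subtracting the first from the second: A - 12C = -23.
Subtracting the second from the third: A + 24C = 49.
Solving: C = 2, A = 1, then B = 7.
Hence h_{13} = 1·13 + 7 + 2·(-8192) = -16364.

-16364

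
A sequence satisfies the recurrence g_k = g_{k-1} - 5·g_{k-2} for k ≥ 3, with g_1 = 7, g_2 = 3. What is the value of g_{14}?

g_3 = -32; g_4 = -47; g_5 = 113; …; g_{11} = 13273; g_{12} = -31292; g_{13} = -97657; g_{14} = 58803.

58803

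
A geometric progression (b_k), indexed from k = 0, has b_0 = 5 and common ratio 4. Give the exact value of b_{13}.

b_k = 5·4^(k-0).
b_{13} = 5·4^13 = 335544320.

335544320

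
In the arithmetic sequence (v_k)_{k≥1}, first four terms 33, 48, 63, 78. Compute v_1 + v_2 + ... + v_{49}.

Common difference d = 15.
v_k = 33 + (k - 1)·15.
v_{49} = 753; S = 49·(33 + 753)/2 = 19257.

19257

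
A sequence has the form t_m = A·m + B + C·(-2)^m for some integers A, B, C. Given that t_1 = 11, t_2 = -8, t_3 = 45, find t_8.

Plug in m = 1, 2, 3: A + B - 2C = 11; 2A + B + 4C = -8; 3A + B - 8C = 45.
Subtracting the first from the second: A + 6C = -19.
Subtracting the second from the third: A - 12C = 53.
Solving: C = -4, A = 5, then B = -2.
Hence t_8 = 5·8 + (-2) + (-4)·256 = -986.

-986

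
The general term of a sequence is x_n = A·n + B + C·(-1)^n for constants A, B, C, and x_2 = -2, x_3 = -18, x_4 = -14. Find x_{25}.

-150

The three given values yield: 2A + B + C = -2; 3A + B - C = -18; 4A + B + C = -14.
Subtracting the first from the second: A - 2C = -16.
Subtracting the second from the third: A + 2C = 4.
Solving: C = 5, A = -6, then B = 5.
So x_n = -6·n + 5 + 5·(-1)^n; at n=25 this is -150.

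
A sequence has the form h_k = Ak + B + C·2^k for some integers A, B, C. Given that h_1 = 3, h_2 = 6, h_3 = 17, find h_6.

226

At k = 1, 2, 3: A + B + 2C = 3; 2A + B + 4C = 6; 3A + B + 8C = 17.
Subtracting the first from the second: A + 2C = 3.
Subtracting the second from the third: A + 4C = 11.
Solving: C = 4, A = -5, then B = 0.
So h_k = -5·k + 0 + 4·2^k; at k=6 this is 226.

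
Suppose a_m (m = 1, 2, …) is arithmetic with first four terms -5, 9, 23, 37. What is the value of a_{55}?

751

Common difference d = 14.
a_m = -5 + (m - 1)·14.
a_{55} = -5 + 54·14 = 751.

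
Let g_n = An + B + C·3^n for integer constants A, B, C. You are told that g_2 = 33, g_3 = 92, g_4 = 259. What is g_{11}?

531492

Plug in n = 2, 3, 4: 2A + B + 9C = 33; 3A + B + 27C = 92; 4A + B + 81C = 259.
Subtracting the first from the second: A + 18C = 59.
Subtracting the second from the third: A + 54C = 167.
Solving: C = 3, A = 5, then B = -4.
Therefore g_{11} = 55 + (-4) + 3·177147 = 531492.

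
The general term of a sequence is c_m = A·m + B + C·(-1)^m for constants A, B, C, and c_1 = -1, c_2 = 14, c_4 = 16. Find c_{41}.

39

Write the equations: A + B - C = -1; 2A + B + C = 14; 4A + B + C = 16.
Subtracting the first from the second: A + 2C = 15.
Subtracting the second from the third: 2A = 2.
Solving: C = 7, A = 1, then B = 5.
Therefore c_{41} = 41 + 5 + 7·(-1) = 39.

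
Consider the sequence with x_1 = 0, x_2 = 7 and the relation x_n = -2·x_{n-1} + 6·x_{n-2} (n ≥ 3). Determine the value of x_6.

868

x_3 = -14; x_4 = 70; x_5 = -224; x_6 = 868.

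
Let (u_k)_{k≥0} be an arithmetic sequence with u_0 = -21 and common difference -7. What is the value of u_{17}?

u_k = -21 + (k - 0)·(-7).
u_{17} = -21 + 17·(-7) = -140.

-140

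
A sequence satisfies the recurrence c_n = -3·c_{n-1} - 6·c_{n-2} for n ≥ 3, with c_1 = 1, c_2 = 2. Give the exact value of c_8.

Step forward from the initial values:
c_3 = -12; c_4 = 24; c_5 = 0; c_6 = -144; c_7 = 432; c_8 = -432.

-432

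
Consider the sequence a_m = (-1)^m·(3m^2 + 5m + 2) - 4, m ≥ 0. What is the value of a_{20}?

(-1)^20 = 1; 3m^2 + 5m + 2 at m=20 is 1302; so a_{20} = 1298.

1298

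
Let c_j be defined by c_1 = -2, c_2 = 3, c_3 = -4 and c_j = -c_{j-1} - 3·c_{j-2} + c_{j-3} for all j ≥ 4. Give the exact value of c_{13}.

-2602

Iterate the recurrence:
c_4 = -7;  c_5 = 22;  c_6 = -5;  c_7 = -68;  c_8 = 105;  c_9 = 94;  c_{10} = -477;  c_{11} = 300;  c_{12} = 1225;  c_{13} = -2602.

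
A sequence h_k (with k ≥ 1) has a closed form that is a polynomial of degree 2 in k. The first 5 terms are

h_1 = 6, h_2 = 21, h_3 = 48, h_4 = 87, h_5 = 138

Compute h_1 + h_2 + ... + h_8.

1140

1st diffs: 15, 27, 39, 51.
2nd diffs: 12, 12, 12 (constant).
Newton forward-difference form: h_k = 6 + 15·C(k-1,1) + 12·C(k-1,2).
Continuing: 201, 276, 363.
Summing k = 1..8 (8 terms) gives 1140.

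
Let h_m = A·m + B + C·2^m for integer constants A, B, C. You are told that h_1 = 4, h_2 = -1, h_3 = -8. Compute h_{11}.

-2072

Write the equations: A + B + 2C = 4; 2A + B + 4C = -1; 3A + B + 8C = -8.
Subtracting the first from the second: A + 2C = -5.
Subtracting the second from the third: A + 4C = -7.
Solving: C = -1, A = -3, then B = 9.
Therefore h_{11} = -33 + 9 + (-1)·2048 = -2072.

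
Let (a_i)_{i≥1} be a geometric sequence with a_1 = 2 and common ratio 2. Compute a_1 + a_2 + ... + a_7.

a_i = 2·2^(i-1).
S = 2·(2^7 - 1)/(2 - 1) = 2·(128 - 1)/(1) = 254.

254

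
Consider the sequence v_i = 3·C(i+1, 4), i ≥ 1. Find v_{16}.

7140

C(17, 4) = 2380, so v_{16} = 7140.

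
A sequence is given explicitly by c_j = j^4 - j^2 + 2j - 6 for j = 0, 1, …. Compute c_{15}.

50424

c_{15} = 1·15^4 - 1·15^2 + 2·15 - 6 = 50424.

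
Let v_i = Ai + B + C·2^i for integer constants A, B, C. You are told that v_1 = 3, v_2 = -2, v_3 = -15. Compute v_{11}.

-8151

At i = 1, 2, 3: A + B + 2C = 3; 2A + B + 4C = -2; 3A + B + 8C = -15.
Subtracting the first from the second: A + 2C = -5.
Subtracting the second from the third: A + 4C = -13.
Solving: C = -4, A = 3, then B = 8.
So v_i = 3·i + 8 + (-4)·2^i; at i=11 this is -8151.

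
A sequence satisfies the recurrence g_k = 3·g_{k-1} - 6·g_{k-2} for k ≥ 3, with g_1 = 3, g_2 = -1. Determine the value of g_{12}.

Applying the relation repeatedly:
g_3 = -21, g_4 = -57, g_5 = -45, g_6 = 207, g_7 = 891, g_8 = 1431, g_9 = -1053, g_{10} = -11745, g_{11} = -28917, g_{12} = -16281.

-16281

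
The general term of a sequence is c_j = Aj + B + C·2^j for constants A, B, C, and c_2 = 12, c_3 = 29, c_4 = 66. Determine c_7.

617

The three given values yield: 2A + B + 4C = 12; 3A + B + 8C = 29; 4A + B + 16C = 66.
Subtracting the first from the second: A + 4C = 17.
Subtracting the second from the third: A + 8C = 37.
Solving: C = 5, A = -3, then B = -2.
Therefore c_7 = -21 + (-2) + 5·128 = 617.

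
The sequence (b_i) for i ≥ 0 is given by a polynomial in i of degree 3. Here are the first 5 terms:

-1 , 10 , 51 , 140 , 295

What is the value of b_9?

2690

1st diffs: 11, 41, 89, 155.
2nd diffs: 30, 48, 66.
3rd diffs: 18, 18 (constant).
So b_i = 3i^3 + 6i^2 + 2i - 1.
Evaluating at i = 9 gives b_9 = 2690.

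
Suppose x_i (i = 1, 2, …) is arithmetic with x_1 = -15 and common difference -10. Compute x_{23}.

x_i = -15 + (i - 1)·(-10).
x_{23} = -15 + 22·(-10) = -235.

-235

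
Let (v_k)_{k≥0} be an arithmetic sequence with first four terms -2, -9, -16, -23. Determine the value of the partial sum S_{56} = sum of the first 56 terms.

Common difference d = -7.
v_k = -2 + (k - 0)·(-7).
v_{55} = -387; S = 56·(-2 + (-387))/2 = -10892.

-10892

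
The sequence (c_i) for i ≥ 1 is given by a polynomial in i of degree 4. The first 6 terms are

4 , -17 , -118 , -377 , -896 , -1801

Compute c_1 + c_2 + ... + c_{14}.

-157101

1st diffs: -21, -101, -259, -519, -905.
2nd diffs: -80, -158, -260, -386.
3rd diffs: -78, -102, -126.
4th diffs: -24, -24 (constant).
Newton forward-difference form: c_i = 4 + (-21)·C(i-1,1) + (-80)·C(i-1,2) + (-78)·C(i-1,3) + (-24)·C(i-1,4).
Continuing: …, -3242, -5393, -8452, -12641, …, c_{14} = -45977.
Summing i = 1..14 (14 terms) gives -157101.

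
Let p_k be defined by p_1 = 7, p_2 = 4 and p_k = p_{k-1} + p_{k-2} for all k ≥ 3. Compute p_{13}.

p_3 = 11  p_4 = 15  p_5 = 26  …  p_{10} = 283  p_{11} = 458  p_{12} = 741  p_{13} = 1199.

1199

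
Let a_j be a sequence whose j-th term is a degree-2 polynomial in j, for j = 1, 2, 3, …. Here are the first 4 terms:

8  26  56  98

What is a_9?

1st diffs: 18, 30, 42.
2nd diffs: 12, 12 (constant).
Newton forward-difference form: a_j = 8 + 18·C(j-1,1) + 12·C(j-1,2).
At j = 9: j-1 = 8, so a_9 = 8 + 144 + 336 = 488.

488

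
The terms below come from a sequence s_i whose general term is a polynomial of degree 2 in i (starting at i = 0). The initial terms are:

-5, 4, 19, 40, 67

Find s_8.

1st diffs: 9, 15, 21, 27.
2nd diffs: 6, 6, 6 (constant).
Newton forward-difference form: s_i = -5 + 9·C(i,1) + 6·C(i,2).
At i = 8: i = 8, so s_8 = -5 + 72 + 168 = 235.

235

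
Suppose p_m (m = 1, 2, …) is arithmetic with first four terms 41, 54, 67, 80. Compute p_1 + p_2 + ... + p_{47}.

15980

Common difference d = 13.
p_m = 41 + (m - 1)·13.
p_{47} = 639; S = 47·(41 + 639)/2 = 15980.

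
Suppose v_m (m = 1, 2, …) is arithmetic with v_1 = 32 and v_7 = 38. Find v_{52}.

Common difference d = (38 - 32) / (7 - 1) = 1.
v_m = 32 + (m - 1)·1.
v_{52} = 32 + 51·1 = 83.

83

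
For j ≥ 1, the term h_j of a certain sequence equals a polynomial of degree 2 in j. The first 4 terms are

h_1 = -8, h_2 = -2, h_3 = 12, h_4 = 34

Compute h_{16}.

922

1st diffs: 6, 14, 22.
2nd diffs: 8, 8 (constant).
So h_j = 4j^2 - 6j - 6.
Evaluating at j = 16 gives h_{16} = 922.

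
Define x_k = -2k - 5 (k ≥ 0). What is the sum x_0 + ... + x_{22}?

-621

Over k = 0..22: Σk = 253.
Total = (-2)·253 + (-5)·23 = -621.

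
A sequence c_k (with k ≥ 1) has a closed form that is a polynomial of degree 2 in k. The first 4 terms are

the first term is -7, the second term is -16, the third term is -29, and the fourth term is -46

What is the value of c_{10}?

1st diffs: -9, -13, -17.
2nd diffs: -4, -4 (constant).
Newton forward-difference form: c_k = -7 + (-9)·C(k-1,1) + (-4)·C(k-1,2).
At k = 10: k-1 = 9, so c_{10} = -7 - 81 - 144 = -232.

-232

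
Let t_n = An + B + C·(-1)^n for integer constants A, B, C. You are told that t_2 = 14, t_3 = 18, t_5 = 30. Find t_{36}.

Plug in n = 2, 3, 5: 2A + B + C = 14; 3A + B - C = 18; 5A + B - C = 30.
Subtracting the first from the second: A - 2C = 4.
Subtracting the second from the third: 2A = 12.
Solving: C = 1, A = 6, then B = 1.
Therefore t_{36} = 216 + 1 + 1·1 = 218.

218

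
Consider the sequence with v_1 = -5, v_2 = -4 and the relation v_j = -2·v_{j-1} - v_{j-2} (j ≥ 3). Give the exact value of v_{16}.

Applying the relation repeatedly:
v_3 = 13;  v_4 = -22;  v_5 = 31;  …;  v_{13} = 103;  v_{14} = -112;  v_{15} = 121;  v_{16} = -130.
(Characteristic roots are -1 and -1.)

-130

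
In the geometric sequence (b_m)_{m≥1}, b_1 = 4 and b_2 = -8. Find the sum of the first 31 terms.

2863311532

Common ratio r = -2.
b_m = 4·(-2)^(m-1).
S = 4·((-2)^31 - 1)/(-2 - 1) = 4·(-2147483648 - 1)/(-3) = 2863311532.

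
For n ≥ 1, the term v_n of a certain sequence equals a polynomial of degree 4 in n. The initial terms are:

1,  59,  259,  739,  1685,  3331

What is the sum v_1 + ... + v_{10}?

1st diffs: 58, 200, 480, 946, 1646.
2nd diffs: 142, 280, 466, 700.
3rd diffs: 138, 186, 234.
4th diffs: 48, 48 (constant).
So v_n = 2n^4 + 3n^3 + 3n^2 - 2n - 5.
Continuing: 5959, 9899, 15529, 23275.
Summing n = 1..10 (10 terms) gives 60736.

60736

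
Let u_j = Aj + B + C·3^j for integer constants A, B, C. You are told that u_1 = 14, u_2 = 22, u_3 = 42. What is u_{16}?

43046762

Plug in j = 1, 2, 3: A + B + 3C = 14; 2A + B + 9C = 22; 3A + B + 27C = 42.
Subtracting the first from the second: A + 6C = 8.
Subtracting the second from the third: A + 18C = 20.
Solving: C = 1, A = 2, then B = 9.
So u_j = 2·j + 9 + 1·3^j; at j=16 this is 43046762.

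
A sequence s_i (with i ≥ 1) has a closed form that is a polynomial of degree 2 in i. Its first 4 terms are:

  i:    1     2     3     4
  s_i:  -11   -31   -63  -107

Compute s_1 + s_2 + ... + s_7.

-917

1st diffs: -20, -32, -44.
2nd diffs: -12, -12 (constant).
So s_i = -6i^2 - 2i - 3.
Continuing: -163, -231, -311.
Summing i = 1..7 (7 terms) gives -917.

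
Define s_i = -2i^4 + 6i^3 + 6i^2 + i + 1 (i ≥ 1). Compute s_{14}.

s_{14} = -2·14^4 + 6·14^3 + 6·14^2 + 1·14 + 1 = -59177.

-59177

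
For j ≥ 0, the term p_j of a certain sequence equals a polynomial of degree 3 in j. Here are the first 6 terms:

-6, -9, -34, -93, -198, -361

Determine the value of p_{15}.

-7821

1st diffs: -3, -25, -59, -105, -163.
2nd diffs: -22, -34, -46, -58.
3rd diffs: -12, -12, -12 (constant).
Newton forward-difference form: p_j = -6 + (-3)·C(j,1) + (-22)·C(j,2) + (-12)·C(j,3).
At j = 15: j = 15, so p_{15} = -6 - 45 - 2310 - 5460 = -7821.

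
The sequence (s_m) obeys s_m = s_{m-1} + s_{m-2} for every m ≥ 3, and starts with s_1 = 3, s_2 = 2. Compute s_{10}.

Iterate the recurrence:
s_3 = 5  s_4 = 7  s_5 = 12  s_6 = 19  s_7 = 31  s_8 = 50  s_9 = 81  s_{10} = 131.

131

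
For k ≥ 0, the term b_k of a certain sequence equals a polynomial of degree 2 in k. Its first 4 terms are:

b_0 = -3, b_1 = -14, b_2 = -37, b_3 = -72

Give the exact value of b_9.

-534

1st diffs: -11, -23, -35.
2nd diffs: -12, -12 (constant).
So b_k = -6k^2 - 5k - 3.
Evaluating at k = 9 gives b_9 = -534.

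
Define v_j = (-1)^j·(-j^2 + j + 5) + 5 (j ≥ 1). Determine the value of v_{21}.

(-1)^21 = -1; -j^2 + j + 5 at j=21 is -415; so v_{21} = 420.

420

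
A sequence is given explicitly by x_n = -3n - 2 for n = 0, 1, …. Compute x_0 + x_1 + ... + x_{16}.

Over n = 0..16: Σn = 136.
Total = (-3)·136 + (-2)·17 = -442.

-442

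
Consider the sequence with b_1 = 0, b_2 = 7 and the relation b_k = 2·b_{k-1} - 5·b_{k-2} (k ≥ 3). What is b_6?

b_3 = 14;  b_4 = -7;  b_5 = -84;  b_6 = -133.

-133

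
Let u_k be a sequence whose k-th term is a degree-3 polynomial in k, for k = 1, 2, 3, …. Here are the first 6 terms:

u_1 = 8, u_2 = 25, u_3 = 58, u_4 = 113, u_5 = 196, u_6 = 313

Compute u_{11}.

1st diffs: 17, 33, 55, 83, 117.
2nd diffs: 16, 22, 28, 34.
3rd diffs: 6, 6, 6 (constant).
Newton forward-difference form: u_k = 8 + 17·C(k-1,1) + 16·C(k-1,2) + 6·C(k-1,3).
At k = 11: k-1 = 10, so u_{11} = 8 + 170 + 720 + 720 = 1618.

1618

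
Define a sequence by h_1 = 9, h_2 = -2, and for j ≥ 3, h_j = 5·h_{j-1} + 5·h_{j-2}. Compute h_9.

Iterate the recurrence:
h_3 = 35  h_4 = 165  h_5 = 1000  h_6 = 5825  h_7 = 34125  h_8 = 199750  h_9 = 1169375.

1169375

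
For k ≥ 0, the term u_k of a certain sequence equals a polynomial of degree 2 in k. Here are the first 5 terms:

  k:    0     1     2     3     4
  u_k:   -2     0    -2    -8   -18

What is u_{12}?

1st diffs: 2, -2, -6, -10.
2nd diffs: -4, -4, -4 (constant).
Newton forward-difference form: u_k = -2 + 2·C(k,1) + (-4)·C(k,2).
At k = 12: k = 12, so u_{12} = -2 + 24 - 264 = -242.

-242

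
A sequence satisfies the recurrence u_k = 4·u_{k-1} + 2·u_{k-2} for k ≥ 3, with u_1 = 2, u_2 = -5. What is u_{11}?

-2546176

Applying the relation repeatedly:
u_3 = -16  u_4 = -74  u_5 = -328  u_6 = -1460  u_7 = -6496  u_8 = -28904  u_9 = -128608  u_{10} = -572240  u_{11} = -2546176.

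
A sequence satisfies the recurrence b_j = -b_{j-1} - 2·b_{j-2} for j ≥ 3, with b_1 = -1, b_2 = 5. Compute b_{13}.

Step forward from the initial values:
b_3 = -3  b_4 = -7  b_5 = 13  …  b_{10} = -79  b_{11} = 21  b_{12} = 137  b_{13} = -179.

-179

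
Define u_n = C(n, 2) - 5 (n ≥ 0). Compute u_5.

C(5, 2) = 10, so u_5 = 5.

5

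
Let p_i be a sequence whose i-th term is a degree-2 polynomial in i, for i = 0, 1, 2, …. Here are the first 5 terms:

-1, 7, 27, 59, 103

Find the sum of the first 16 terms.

7664

1st diffs: 8, 20, 32, 44.
2nd diffs: 12, 12, 12 (constant).
Newton forward-difference form: p_i = -1 + 8·C(i,1) + 12·C(i,2).
Continuing: …, 159, 227, 307, 399, …, p_{15} = 1379.
Summing i = 0..15 (16 terms) gives 7664.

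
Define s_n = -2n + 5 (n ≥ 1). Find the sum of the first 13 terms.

-117

Over n = 1..13: Σn = 91.
Total = (-2)·91 + (5)·13 = -117.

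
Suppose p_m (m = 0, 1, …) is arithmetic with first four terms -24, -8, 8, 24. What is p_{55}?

Common difference d = 16.
p_m = -24 + (m - 0)·16.
p_{55} = -24 + 55·16 = 856.

856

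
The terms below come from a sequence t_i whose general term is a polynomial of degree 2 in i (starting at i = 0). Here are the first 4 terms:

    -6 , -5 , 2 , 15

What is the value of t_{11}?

1st diffs: 1, 7, 13.
2nd diffs: 6, 6 (constant).
Newton forward-difference form: t_i = -6 + 1·C(i,1) + 6·C(i,2).
At i = 11: i = 11, so t_{11} = -6 + 11 + 330 = 335.

335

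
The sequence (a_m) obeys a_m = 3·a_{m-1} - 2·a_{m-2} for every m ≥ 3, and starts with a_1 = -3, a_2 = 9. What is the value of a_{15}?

Step forward from the initial values:
a_3 = 33; a_4 = 81; a_5 = 177; …; a_{12} = 24561; a_{13} = 49137; a_{14} = 98289; a_{15} = 196593.
(Characteristic roots are 2 and 1.)

196593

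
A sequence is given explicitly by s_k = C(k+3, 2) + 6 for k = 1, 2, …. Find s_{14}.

142

C(17, 2) = 136, so s_{14} = 142.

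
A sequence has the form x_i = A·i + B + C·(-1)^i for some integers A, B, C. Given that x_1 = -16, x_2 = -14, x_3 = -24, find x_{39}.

-168

At i = 1, 2, 3: A + B - C = -16; 2A + B + C = -14; 3A + B - C = -24.
Subtracting the first from the second: A + 2C = 2.
Subtracting the second from the third: A - 2C = -10.
Solving: C = 3, A = -4, then B = -9.
Hence x_{39} = -4·39 + (-9) + 3·(-1) = -168.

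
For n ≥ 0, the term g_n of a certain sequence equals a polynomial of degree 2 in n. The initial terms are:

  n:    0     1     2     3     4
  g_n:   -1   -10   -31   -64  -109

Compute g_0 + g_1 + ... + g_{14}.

-6420

1st diffs: -9, -21, -33, -45.
2nd diffs: -12, -12, -12 (constant).
Newton forward-difference form: g_n = -1 + (-9)·C(n,1) + (-12)·C(n,2).
Continuing: …, -166, -235, -316, -409, …, g_{14} = -1219.
Summing n = 0..14 (15 terms) gives -6420.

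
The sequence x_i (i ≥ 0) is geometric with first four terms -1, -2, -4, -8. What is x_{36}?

Common ratio r = 2.
x_i = (-1)·2^(i-0).
x_{36} = (-1)·2^36 = -68719476736.

-68719476736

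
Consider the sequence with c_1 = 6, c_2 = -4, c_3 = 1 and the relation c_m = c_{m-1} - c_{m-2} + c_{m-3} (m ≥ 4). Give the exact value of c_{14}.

Step forward from the initial values:
c_4 = 11  c_5 = 6  c_6 = -4  …  c_{11} = 1  c_{12} = 11  c_{13} = 6  c_{14} = -4.

-4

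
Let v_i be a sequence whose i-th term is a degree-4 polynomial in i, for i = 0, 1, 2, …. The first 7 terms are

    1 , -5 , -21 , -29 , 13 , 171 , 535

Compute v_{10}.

6691

1st diffs: -6, -16, -8, 42, 158, 364.
2nd diffs: -10, 8, 50, 116, 206.
3rd diffs: 18, 42, 66, 90.
4th diffs: 24, 24, 24 (constant).
Newton forward-difference form: v_i = 1 + (-6)·C(i,1) + (-10)·C(i,2) + 18·C(i,3) + 24·C(i,4).
At i = 10: i = 10, so v_{10} = 1 - 60 - 450 + 2160 + 5040 = 6691.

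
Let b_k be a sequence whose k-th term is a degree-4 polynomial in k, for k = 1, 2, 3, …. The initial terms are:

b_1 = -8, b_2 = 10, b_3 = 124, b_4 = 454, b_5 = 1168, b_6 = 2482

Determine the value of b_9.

1st diffs: 18, 114, 330, 714, 1314.
2nd diffs: 96, 216, 384, 600.
3rd diffs: 120, 168, 216.
4th diffs: 48, 48 (constant).
So b_k = 2k^4 - 2k^2 - 6k - 2.
Evaluating at k = 9 gives b_9 = 12904.

12904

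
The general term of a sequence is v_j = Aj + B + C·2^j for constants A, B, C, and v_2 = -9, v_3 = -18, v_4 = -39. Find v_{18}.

Write the equations: 2A + B + 4C = -9; 3A + B + 8C = -18; 4A + B + 16C = -39.
Subtracting the first from the second: A + 4C = -9.
Subtracting the second from the third: A + 8C = -21.
Solving: C = -3, A = 3, then B = -3.
Therefore v_{18} = 54 + (-3) + (-3)·262144 = -786381.

-786381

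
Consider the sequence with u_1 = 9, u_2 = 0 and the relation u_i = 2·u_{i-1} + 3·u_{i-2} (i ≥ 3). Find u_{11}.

Compute successive terms:
u_3 = 27  u_4 = 54  u_5 = 189  u_6 = 540  u_7 = 1647  u_8 = 4914  u_9 = 14769  u_{10} = 44280  u_{11} = 132867.
(Characteristic roots are 3 and -1.)

132867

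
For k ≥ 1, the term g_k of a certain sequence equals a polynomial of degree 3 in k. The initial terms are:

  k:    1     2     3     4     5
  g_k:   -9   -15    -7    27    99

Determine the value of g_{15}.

1st diffs: -6, 8, 34, 72.
2nd diffs: 14, 26, 38.
3rd diffs: 12, 12 (constant).
Newton forward-difference form: g_k = -9 + (-6)·C(k-1,1) + 14·C(k-1,2) + 12·C(k-1,3).
At k = 15: k-1 = 14, so g_{15} = -9 - 84 + 1274 + 4368 = 5549.

5549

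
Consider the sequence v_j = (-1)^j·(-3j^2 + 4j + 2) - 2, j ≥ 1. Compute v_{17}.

795

(-1)^17 = -1; -3j^2 + 4j + 2 at j=17 is -797; so v_{17} = 795.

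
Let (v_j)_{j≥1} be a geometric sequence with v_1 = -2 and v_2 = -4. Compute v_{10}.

-1024

Common ratio r = 2.
v_j = (-2)·2^(j-1).
v_{10} = (-2)·2^9 = -1024.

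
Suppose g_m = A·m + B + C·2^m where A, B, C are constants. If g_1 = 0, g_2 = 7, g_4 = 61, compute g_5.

Plug in m = 1, 2, 4: A + B + 2C = 0; 2A + B + 4C = 7; 4A + B + 16C = 61.
Subtracting the first from the second: A + 2C = 7.
Subtracting the second from the third: 2A + 12C = 54.
Solving: C = 5, A = -3, then B = -7.
Hence g_5 = -3·5 + (-7) + 5·32 = 138.

138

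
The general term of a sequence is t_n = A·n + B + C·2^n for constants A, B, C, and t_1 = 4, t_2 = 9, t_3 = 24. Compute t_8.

Write the equations: A + B + 2C = 4; 2A + B + 4C = 9; 3A + B + 8C = 24.
Subtracting the first from the second: A + 2C = 5.
Subtracting the second from the third: A + 4C = 15.
Solving: C = 5, A = -5, then B = -1.
Therefore t_8 = -40 + (-1) + 5·256 = 1239.

1239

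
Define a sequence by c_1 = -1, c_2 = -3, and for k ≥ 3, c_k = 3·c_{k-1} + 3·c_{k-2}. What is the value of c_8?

-9315

Compute successive terms:
c_3 = -12  c_4 = -45  c_5 = -171  c_6 = -648  c_7 = -2457  c_8 = -9315.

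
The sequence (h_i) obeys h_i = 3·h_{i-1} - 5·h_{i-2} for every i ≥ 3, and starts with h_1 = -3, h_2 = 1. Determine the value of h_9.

Step forward from the initial values:
h_3 = 18, h_4 = 49, h_5 = 57, h_6 = -74, h_7 = -507, h_8 = -1151, h_9 = -918.

-918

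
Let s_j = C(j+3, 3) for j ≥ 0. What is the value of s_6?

C(9, 3) = 84, so s_6 = 84.

84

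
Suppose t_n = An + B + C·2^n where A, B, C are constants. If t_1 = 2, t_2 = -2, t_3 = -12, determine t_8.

At n = 1, 2, 3: A + B + 2C = 2; 2A + B + 4C = -2; 3A + B + 8C = -12.
Subtracting the first from the second: A + 2C = -4.
Subtracting the second from the third: A + 4C = -10.
Solving: C = -3, A = 2, then B = 6.
Hence t_8 = 2·8 + 6 + (-3)·256 = -746.

-746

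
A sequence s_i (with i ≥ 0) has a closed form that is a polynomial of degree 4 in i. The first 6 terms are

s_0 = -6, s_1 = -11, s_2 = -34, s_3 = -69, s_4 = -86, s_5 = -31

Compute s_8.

1466

1st diffs: -5, -23, -35, -17, 55.
2nd diffs: -18, -12, 18, 72.
3rd diffs: 6, 30, 54.
4th diffs: 24, 24 (constant).
So s_i = i^4 - 5i^3 - i^2 - 6.
Evaluating at i = 8 gives s_8 = 1466.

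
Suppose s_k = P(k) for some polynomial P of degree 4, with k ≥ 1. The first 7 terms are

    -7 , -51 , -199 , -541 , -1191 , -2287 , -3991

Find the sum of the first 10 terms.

-39478

1st diffs: -44, -148, -342, -650, -1096, -1704.
2nd diffs: -104, -194, -308, -446, -608.
3rd diffs: -90, -114, -138, -162.
4th diffs: -24, -24, -24 (constant).
Newton forward-difference form: s_k = -7 + (-44)·C(k-1,1) + (-104)·C(k-1,2) + (-90)·C(k-1,3) + (-24)·C(k-1,4).
Continuing: -6489, -9991, -14731.
Summing k = 1..10 (10 terms) gives -39478.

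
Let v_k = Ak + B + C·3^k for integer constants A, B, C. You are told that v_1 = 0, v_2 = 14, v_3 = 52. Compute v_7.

4380

The three given values yield: A + B + 3C = 0; 2A + B + 9C = 14; 3A + B + 27C = 52.
Subtracting the first from the second: A + 6C = 14.
Subtracting the second from the third: A + 18C = 38.
Solving: C = 2, A = 2, then B = -8.
So v_k = 2·k + (-8) + 2·3^k; at k=7 this is 4380.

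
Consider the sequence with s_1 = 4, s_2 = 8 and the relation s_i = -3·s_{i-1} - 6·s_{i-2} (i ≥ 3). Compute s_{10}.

25920

Applying the relation repeatedly:
s_3 = -48; s_4 = 96; s_5 = 0; s_6 = -576; s_7 = 1728; s_8 = -1728; s_9 = -5184; s_{10} = 25920.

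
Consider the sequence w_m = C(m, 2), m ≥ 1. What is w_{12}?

66

C(12, 2) = 66, so w_{12} = 66.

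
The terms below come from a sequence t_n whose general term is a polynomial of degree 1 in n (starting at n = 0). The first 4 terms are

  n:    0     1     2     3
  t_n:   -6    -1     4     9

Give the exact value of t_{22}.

1st diffs: 5, 5, 5 (constant).
So t_n = 5n - 6.
Evaluating at n = 22 gives t_{22} = 104.

104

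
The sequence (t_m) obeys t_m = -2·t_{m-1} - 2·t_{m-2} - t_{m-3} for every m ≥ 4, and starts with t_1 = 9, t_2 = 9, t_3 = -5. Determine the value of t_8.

Applying the relation repeatedly:
t_4 = -17, t_5 = 35, t_6 = -31, t_7 = 9, t_8 = 9.

9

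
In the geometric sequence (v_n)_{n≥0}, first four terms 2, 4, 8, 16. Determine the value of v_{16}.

131072

Common ratio r = 2.
v_n = 2·2^(n-0).
v_{16} = 2·2^16 = 131072.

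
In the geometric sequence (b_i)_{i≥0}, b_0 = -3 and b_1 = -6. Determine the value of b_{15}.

-98304

Common ratio r = 2.
b_i = (-3)·2^(i-0).
b_{15} = (-3)·2^15 = -98304.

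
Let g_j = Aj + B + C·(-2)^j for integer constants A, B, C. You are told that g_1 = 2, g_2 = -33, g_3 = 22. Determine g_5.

Plug in j = 1, 2, 3: A + B - 2C = 2; 2A + B + 4C = -33; 3A + B - 8C = 22.
Subtracting the first from the second: A + 6C = -35.
Subtracting the second from the third: A - 12C = 55.
Solving: C = -5, A = -5, then B = -3.
So g_j = -5·j + (-3) + (-5)·(-2)^j; at j=5 this is 132.

132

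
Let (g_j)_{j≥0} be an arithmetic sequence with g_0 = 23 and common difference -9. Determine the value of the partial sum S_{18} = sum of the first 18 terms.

g_j = 23 + (j - 0)·(-9).
g_{17} = -130; S = 18·(23 + (-130))/2 = -963.

-963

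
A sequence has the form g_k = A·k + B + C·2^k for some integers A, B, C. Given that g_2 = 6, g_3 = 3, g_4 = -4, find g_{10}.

-1006

Write the equations: 2A + B + 4C = 6; 3A + B + 8C = 3; 4A + B + 16C = -4.
Subtracting the first from the second: A + 4C = -3.
Subtracting the second from the third: A + 8C = -7.
Solving: C = -1, A = 1, then B = 8.
Hence g_{10} = 1·10 + 8 + (-1)·1024 = -1006.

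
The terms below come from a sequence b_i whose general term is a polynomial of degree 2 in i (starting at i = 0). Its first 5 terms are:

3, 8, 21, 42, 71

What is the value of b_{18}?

1317

1st diffs: 5, 13, 21, 29.
2nd diffs: 8, 8, 8 (constant).
Newton forward-difference form: b_i = 3 + 5·C(i,1) + 8·C(i,2).
At i = 18: i = 18, so b_{18} = 3 + 90 + 1224 = 1317.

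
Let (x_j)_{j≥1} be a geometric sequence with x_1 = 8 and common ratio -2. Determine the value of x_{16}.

x_j = 8·(-2)^(j-1).
x_{16} = 8·(-2)^15 = -262144.

-262144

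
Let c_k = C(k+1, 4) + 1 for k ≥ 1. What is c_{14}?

1366

C(15, 4) = 1365, so c_{14} = 1366.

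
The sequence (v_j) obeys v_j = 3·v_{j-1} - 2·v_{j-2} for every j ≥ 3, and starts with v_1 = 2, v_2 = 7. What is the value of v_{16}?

Step forward from the initial values:
v_3 = 17;  v_4 = 37;  v_5 = 77;  …;  v_{13} = 20477;  v_{14} = 40957;  v_{15} = 81917;  v_{16} = 163837.
(Characteristic roots are 2 and 1.)

163837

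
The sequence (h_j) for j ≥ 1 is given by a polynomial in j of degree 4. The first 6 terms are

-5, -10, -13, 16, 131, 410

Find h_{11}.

8675

1st diffs: -5, -3, 29, 115, 279.
2nd diffs: 2, 32, 86, 164.
3rd diffs: 30, 54, 78.
4th diffs: 24, 24 (constant).
So h_j = j^4 - 5j^3 + 6j^2 - 3j - 4.
Evaluating at j = 11 gives h_{11} = 8675.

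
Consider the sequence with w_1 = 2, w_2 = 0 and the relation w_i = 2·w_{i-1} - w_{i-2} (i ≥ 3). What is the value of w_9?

Iterate the recurrence:
w_3 = -2; w_4 = -4; w_5 = -6; w_6 = -8; w_7 = -10; w_8 = -12; w_9 = -14.
(Characteristic roots are 1 and 1.)

-14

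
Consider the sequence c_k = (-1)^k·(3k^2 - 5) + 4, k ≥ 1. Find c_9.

(-1)^9 = -1; 3k^2 - 5 at k=9 is 238; so c_9 = -234.

-234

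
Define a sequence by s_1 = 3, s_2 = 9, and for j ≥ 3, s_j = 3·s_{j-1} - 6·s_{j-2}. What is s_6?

-243

Applying the relation repeatedly:
s_3 = 9;  s_4 = -27;  s_5 = -135;  s_6 = -243.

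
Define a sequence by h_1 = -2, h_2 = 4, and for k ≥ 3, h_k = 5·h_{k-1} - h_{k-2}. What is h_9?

Step forward from the initial values:
h_3 = 22  h_4 = 106  h_5 = 508  h_6 = 2434  h_7 = 11662  h_8 = 55876  h_9 = 267718.

267718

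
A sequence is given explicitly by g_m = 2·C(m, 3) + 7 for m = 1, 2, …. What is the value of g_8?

119

C(8, 3) = 56, so g_8 = 119.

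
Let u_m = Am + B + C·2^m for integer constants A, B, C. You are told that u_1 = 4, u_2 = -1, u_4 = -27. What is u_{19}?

-1048586

Write the equations: A + B + 2C = 4; 2A + B + 4C = -1; 4A + B + 16C = -27.
Subtracting the first from the second: A + 2C = -5.
Subtracting the second from the third: 2A + 12C = -26.
Solving: C = -2, A = -1, then B = 9.
So u_m = -1·m + 9 + (-2)·2^m; at m=19 this is -1048586.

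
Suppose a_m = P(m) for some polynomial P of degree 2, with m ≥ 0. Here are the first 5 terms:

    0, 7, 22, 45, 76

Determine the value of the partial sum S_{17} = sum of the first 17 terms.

1st diffs: 7, 15, 23, 31.
2nd diffs: 8, 8, 8 (constant).
Newton forward-difference form: a_m = 7·C(m,1) + 8·C(m,2).
Continuing: …, 115, 162, 217, 280, …, a_{16} = 1072.
Summing m = 0..16 (17 terms) gives 6392.

6392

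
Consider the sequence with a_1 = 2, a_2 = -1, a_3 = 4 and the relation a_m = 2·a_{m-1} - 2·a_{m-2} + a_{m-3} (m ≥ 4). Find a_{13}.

a_4 = 12  a_5 = 15  a_6 = 10  a_7 = 2  a_8 = -1  a_9 = 4  a_{10} = 12  a_{11} = 15  a_{12} = 10  a_{13} = 2.

2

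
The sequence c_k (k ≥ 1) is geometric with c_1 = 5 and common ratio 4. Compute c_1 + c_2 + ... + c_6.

6825

c_k = 5·4^(k-1).
S = 5·(4^6 - 1)/(4 - 1) = 5·(4096 - 1)/(3) = 6825.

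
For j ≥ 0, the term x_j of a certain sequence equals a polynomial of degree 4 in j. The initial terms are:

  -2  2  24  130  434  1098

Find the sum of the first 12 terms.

74886

1st diffs: 4, 22, 106, 304, 664.
2nd diffs: 18, 84, 198, 360.
3rd diffs: 66, 114, 162.
4th diffs: 48, 48 (constant).
Newton forward-difference form: x_j = -2 + 4·C(j,1) + 18·C(j,2) + 66·C(j,3) + 48·C(j,4).
Continuing: …, 2332, 4394, 7590, 12274, …, x_{11} = 27762.
Summing j = 0..11 (12 terms) gives 74886.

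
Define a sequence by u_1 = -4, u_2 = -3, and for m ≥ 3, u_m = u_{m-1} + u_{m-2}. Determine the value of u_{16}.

-3338

Step forward from the initial values:
u_3 = -7;  u_4 = -10;  u_5 = -17;  …;  u_{13} = -788;  u_{14} = -1275;  u_{15} = -2063;  u_{16} = -3338.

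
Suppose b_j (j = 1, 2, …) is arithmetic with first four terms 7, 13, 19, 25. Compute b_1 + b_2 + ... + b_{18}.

1044

Common difference d = 6.
b_j = 7 + (j - 1)·6.
b_{18} = 109; S = 18·(7 + 109)/2 = 1044.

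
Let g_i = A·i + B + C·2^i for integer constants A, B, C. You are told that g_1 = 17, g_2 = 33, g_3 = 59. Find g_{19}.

2621555

At i = 1, 2, 3: A + B + 2C = 17; 2A + B + 4C = 33; 3A + B + 8C = 59.
Subtracting the first from the second: A + 2C = 16.
Subtracting the second from the third: A + 4C = 26.
Solving: C = 5, A = 6, then B = 1.
Therefore g_{19} = 114 + 1 + 5·524288 = 2621555.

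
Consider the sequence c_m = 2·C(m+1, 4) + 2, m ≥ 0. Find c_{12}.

C(13, 4) = 715, so c_{12} = 1432.

1432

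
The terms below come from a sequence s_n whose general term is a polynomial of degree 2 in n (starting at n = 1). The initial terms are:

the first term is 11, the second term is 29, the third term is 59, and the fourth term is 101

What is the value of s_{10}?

605

1st diffs: 18, 30, 42.
2nd diffs: 12, 12 (constant).
So s_n = 6n^2 + 5.
Evaluating at n = 10 gives s_{10} = 605.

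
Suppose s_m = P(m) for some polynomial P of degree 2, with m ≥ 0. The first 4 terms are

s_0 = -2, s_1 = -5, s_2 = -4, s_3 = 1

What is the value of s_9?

115

1st diffs: -3, 1, 5.
2nd diffs: 4, 4 (constant).
Newton forward-difference form: s_m = -2 + (-3)·C(m,1) + 4·C(m,2).
At m = 9: m = 9, so s_9 = -2 - 27 + 144 = 115.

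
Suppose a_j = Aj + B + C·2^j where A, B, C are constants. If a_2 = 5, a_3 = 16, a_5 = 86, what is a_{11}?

6128

The three given values yield: 2A + B + 4C = 5; 3A + B + 8C = 16; 5A + B + 32C = 86.
Subtracting the first from the second: A + 4C = 11.
Subtracting the second from the third: 2A + 24C = 70.
Solving: C = 3, A = -1, then B = -5.
Therefore a_{11} = -11 + (-5) + 3·2048 = 6128.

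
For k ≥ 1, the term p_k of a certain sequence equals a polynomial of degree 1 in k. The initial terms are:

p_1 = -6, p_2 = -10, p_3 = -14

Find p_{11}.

-46

1st diffs: -4, -4 (constant).
So p_k = -4k - 2.
Evaluating at k = 11 gives p_{11} = -46.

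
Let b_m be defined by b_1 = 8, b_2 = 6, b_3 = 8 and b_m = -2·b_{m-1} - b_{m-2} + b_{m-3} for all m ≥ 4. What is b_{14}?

Applying the relation repeatedly:
b_4 = -14, b_5 = 26, b_6 = -30, …, b_{11} = -238, b_{12} = 226, b_{13} = -46, b_{14} = -372.

-372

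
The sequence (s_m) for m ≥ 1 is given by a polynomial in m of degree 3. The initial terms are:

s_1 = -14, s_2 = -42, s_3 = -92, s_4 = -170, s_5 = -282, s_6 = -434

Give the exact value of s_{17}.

1st diffs: -28, -50, -78, -112, -152.
2nd diffs: -22, -28, -34, -40.
3rd diffs: -6, -6, -6 (constant).
Newton forward-difference form: s_m = -14 + (-28)·C(m-1,1) + (-22)·C(m-1,2) + (-6)·C(m-1,3).
At m = 17: m-1 = 16, so s_{17} = -14 - 448 - 2640 - 3360 = -6462.

-6462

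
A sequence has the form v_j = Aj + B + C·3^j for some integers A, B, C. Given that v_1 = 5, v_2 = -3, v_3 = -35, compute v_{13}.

-3188587

Write the equations: A + B + 3C = 5; 2A + B + 9C = -3; 3A + B + 27C = -35.
Subtracting the first from the second: A + 6C = -8.
Subtracting the second from the third: A + 18C = -32.
Solving: C = -2, A = 4, then B = 7.
Hence v_{13} = 4·13 + 7 + (-2)·1594323 = -3188587.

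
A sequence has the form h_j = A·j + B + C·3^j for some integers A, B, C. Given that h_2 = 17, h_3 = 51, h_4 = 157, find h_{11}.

354275

Write the equations: 2A + B + 9C = 17; 3A + B + 27C = 51; 4A + B + 81C = 157.
Subtracting the first from the second: A + 18C = 34.
Subtracting the second from the third: A + 54C = 106.
Solving: C = 2, A = -2, then B = 3.
So h_j = -2·j + 3 + 2·3^j; at j=11 this is 354275.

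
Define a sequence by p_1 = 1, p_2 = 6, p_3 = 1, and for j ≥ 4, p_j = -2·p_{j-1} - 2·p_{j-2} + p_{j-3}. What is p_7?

-7

Iterate the recurrence:
p_4 = -13, p_5 = 30, p_6 = -33, p_7 = -7.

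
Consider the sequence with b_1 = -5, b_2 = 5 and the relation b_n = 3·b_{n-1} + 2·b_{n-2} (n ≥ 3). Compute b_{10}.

49025

Applying the relation repeatedly:
b_3 = 5; b_4 = 25; b_5 = 85; b_6 = 305; b_7 = 1085; b_8 = 3865; b_9 = 13765; b_{10} = 49025.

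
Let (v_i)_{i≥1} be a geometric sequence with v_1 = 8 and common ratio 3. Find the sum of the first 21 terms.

v_i = 8·3^(i-1).
S = 8·(3^21 - 1)/(3 - 1) = 8·(10460353203 - 1)/(2) = 41841412808.

41841412808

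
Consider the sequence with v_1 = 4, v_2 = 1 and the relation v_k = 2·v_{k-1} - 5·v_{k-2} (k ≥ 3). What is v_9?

-2612

Compute successive terms:
v_3 = -18; v_4 = -41; v_5 = 8; v_6 = 221; v_7 = 402; v_8 = -301; v_9 = -2612.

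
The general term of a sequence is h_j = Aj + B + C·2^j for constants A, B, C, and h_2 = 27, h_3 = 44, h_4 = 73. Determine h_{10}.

3127

The three given values yield: 2A + B + 4C = 27; 3A + B + 8C = 44; 4A + B + 16C = 73.
Subtracting the first from the second: A + 4C = 17.
Subtracting the second from the third: A + 8C = 29.
Solving: C = 3, A = 5, then B = 5.
Hence h_{10} = 5·10 + 5 + 3·1024 = 3127.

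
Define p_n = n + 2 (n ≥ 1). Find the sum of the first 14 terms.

133

Over n = 1..14: Σn = 105.
Total = (1)·105 + (2)·14 = 133.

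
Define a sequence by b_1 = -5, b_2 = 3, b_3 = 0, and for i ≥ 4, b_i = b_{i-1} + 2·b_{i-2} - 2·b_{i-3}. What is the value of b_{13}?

Iterate the recurrence:
b_4 = 16;  b_5 = 10;  b_6 = 42;  b_7 = 30;  b_8 = 94;  b_9 = 70;  b_{10} = 198;  b_{11} = 150;  b_{12} = 406;  b_{13} = 310.

310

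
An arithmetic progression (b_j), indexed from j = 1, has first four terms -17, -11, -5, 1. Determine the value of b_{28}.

Common difference d = 6.
b_j = -17 + (j - 1)·6.
b_{28} = -17 + 27·6 = 145.

145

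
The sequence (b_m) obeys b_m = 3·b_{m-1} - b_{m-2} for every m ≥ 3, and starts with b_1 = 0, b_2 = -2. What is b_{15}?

Applying the relation repeatedly:
b_3 = -6;  b_4 = -16;  b_5 = -42;  …;  b_{12} = -35422;  b_{13} = -92736;  b_{14} = -242786;  b_{15} = -635622.

-635622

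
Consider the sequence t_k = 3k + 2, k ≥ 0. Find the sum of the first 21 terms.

Over k = 0..20: Σk = 210.
Total = (3)·210 + (2)·21 = 672.

672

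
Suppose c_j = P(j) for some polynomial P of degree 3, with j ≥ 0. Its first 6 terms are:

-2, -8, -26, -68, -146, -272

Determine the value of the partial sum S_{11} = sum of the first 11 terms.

1st diffs: -6, -18, -42, -78, -126.
2nd diffs: -12, -24, -36, -48.
3rd diffs: -12, -12, -12 (constant).
So c_j = -2j^3 - 4j - 2.
Continuing: …, -458, -716, -1058, -1496, …, c_{10} = -2042.
Summing j = 0..10 (11 terms) gives -6292.

-6292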